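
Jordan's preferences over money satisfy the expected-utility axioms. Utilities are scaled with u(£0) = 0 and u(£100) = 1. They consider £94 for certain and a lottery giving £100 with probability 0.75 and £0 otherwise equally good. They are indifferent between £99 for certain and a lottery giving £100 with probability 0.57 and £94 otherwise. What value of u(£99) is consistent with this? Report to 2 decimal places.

From the first indifference, u(£94) = 0.75·u(£100) + 0.25·u(£0) = 0.75·1 + 0.25·0 = 0.75.
The second indifference gives u(£99) = 0.57·u(£100) + 0.43·u(£94) = 0.57·1.00 + 0.43·0.75 = 0.8925.

0.89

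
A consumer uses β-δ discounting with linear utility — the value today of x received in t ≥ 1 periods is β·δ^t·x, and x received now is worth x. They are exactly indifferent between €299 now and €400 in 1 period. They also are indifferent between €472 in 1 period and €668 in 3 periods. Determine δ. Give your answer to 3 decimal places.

δ ≈ 0.841

Both payoffs in the second observation are in the future, so β drops out: δ^1·472 = δ^3·668 ⇒ δ^2 = 472/668 = 0.70659, so δ = 0.84059.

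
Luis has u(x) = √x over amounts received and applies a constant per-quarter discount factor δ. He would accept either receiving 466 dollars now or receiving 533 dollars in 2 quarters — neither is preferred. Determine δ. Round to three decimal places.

Equating discounted utilities: u(466) = δ^2·u(533) ⇒ δ^2 = u(466)/u(533).
With u(x) = √x: δ^2 = √466/√533 = √(466/533) = 0.93504.
Taking the square root: δ = 0.93504^(1/2) ≈ 0.967.

δ ≈ 0.967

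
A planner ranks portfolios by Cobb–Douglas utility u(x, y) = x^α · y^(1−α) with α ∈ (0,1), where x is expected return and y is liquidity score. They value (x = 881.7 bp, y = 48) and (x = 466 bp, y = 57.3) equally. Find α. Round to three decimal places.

α ≈ 0.217

Set the two utilities equal: 881.7^α·48^(1−α) = 466^α·57.3^(1−α).
Taking logs: α·ln 881.7 + (1−α)·ln 48 = α·ln 466 + (1−α)·ln 57.3, i.e. α·0.637666 = (1−α)·0.177100.
With A = 0.637666 and B = 0.177100: α·A = (1−α)·B, so α = B/(A+B) = 0.177100/0.814766 ≈ 0.217.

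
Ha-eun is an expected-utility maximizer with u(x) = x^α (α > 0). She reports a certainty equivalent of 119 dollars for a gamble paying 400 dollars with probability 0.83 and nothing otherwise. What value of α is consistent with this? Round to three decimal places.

α ≈ 0.154

EU(lottery) = 0.83·400^α + 0.17·0 = 0.83·400^α.
Setting u(119) equal to that: 119^α = 0.83·400^α ⇒ (119/400)^α = 0.83.
α = ln(0.83) / ln(119/400) = -0.186330/-1.212341 ≈ 0.154.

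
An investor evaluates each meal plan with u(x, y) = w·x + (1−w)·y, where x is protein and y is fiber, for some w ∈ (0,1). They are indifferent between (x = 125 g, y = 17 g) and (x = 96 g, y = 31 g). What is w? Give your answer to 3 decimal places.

Indifference: w·125 + (1−w)·17 = w·96 + (1−w)·31.
Collecting terms: w·29 = (1−w)·14.
The marginal rate of substitution is 14/29, so w = 14/(29+14) = 0.326.

w = 0.326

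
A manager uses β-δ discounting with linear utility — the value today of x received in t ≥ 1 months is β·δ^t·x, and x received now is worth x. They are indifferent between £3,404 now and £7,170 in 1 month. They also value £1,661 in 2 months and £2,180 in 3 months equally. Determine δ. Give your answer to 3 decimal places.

Both payoffs in the second observation are in the future, so β drops out: δ^2·1661 = δ^3·2180 ⇒ δ = 1661/2180 = 0.76193.

δ ≈ 0.762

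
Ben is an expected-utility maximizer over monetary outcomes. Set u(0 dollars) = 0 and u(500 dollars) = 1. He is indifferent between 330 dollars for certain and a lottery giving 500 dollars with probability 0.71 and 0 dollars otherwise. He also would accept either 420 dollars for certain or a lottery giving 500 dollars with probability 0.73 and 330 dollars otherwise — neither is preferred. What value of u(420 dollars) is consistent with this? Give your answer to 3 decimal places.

0.922

The first gamble pins u(330 dollars): it must equal 0.71·1 + 0.29·0 = 0.71.
The second indifference gives u(420 dollars) = 0.73·u(500 dollars) + 0.27·u(330 dollars) = 0.73·1.00 + 0.27·0.71 = 0.9217.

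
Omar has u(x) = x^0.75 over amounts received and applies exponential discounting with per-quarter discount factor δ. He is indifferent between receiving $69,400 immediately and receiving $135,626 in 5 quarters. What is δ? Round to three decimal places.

δ ≈ 0.904

The payoff in 5 quarters is discounted by δ^5, so u(69400) = δ^5·u(135626) and δ^5 = u(69400)/u(135626).
With u(x) = x^0.75: δ^5 = 69400^0.75/135626^0.75 = (69400/135626)^0.75 = 0.60501.
So δ = 0.60501^(1/5) ≈ 0.904.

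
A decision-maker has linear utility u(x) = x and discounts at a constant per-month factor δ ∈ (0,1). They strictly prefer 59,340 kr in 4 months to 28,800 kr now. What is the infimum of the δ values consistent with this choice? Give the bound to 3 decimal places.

δ > 0.835

Comparing present values: 28800 < δ^4·59340.
So δ^4 > 28800/59340 = 0.48534; taking the 4th root of both positive sides preserves the inequality.
δ > (28800/59340)^(1/4) ≈ 0.835.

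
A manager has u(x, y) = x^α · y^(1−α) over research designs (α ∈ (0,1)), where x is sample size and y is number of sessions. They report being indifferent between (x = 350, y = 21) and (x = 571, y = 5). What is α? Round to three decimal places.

Set the two utilities equal: 350^α·21^(1−α) = 571^α·5^(1−α).
Rearrange to (350/571)^α = (5/21)^(1−α) and take logs: α·-0.489456 = (1−α)·-1.435085.
With A = -0.489456 and B = -1.435085: α·A = (1−α)·B, so α = B/(A+B) = -1.435085/-1.924541 ≈ 0.746.

α ≈ 0.746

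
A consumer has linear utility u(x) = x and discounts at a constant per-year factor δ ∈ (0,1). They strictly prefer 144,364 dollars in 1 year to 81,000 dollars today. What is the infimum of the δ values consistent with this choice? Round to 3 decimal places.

The preference means 81000 < δ·144364.
So δ > 81000/144364 = 0.56108.

δ > 0.561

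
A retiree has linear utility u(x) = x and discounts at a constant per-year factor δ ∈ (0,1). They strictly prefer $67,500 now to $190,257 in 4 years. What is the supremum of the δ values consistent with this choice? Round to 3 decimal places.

Under u(x) = x this choice says 67500 > δ^4·190257.
So δ^4 < 67500/190257 = 0.35478; taking the 4th root of both positive sides preserves the inequality.
δ < (67500/190257)^(1/4) ≈ 0.772.

δ < 0.772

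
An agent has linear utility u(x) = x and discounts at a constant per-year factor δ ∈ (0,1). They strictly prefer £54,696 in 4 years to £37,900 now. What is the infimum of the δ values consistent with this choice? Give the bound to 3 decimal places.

Comparing present values: 37900 < δ^4·54696.
Dividing by 54696: δ^4 > 0.69292. Both sides are positive, so the 4th root keeps the direction.
δ > 0.69292^(1/4) = 0.912.

δ > 0.912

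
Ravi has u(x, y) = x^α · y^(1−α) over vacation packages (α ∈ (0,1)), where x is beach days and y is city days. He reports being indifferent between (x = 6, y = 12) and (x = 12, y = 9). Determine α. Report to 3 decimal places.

The Cobb–Douglas utilities coincide, so 6^α·12^(1−α) = 12^α·9^(1−α).
Rearrange to (6/12)^α = (9/12)^(1−α) and take logs: α·-0.693147 = (1−α)·-0.287682.
With A = -0.693147 and B = -0.287682: α·A = (1−α)·B, so α = B/(A+B) = -0.287682/-0.980829 ≈ 0.293.

α ≈ 0.293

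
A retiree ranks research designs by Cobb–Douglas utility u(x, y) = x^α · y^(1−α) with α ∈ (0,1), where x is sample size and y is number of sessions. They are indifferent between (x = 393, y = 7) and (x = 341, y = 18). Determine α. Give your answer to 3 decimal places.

α ≈ 0.869

Indifference: 393^α · 7^(1−α) = 341^α · 18^(1−α).
(393/341)^α = (18/7)^(1−α); take logs: α·ln(393/341) = (1−α)·ln(18/7), i.e. α·0.141927 = (1−α)·0.944462.
Thus α·(1.086389) = 0.944462, so α = 0.944462/1.086389 ≈ 0.869.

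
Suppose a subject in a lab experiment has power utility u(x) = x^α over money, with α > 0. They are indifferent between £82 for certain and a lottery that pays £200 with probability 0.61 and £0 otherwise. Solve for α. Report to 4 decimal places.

Since u(0) = 0, the lottery's EU is 0.61·200^α.
Equating: 82^α = 0.61·200^α, i.e. 0.4100^α = 0.61.
Take logs: α = ln 0.61 / ln(82/200) ≈ 0.554394.

α ≈ 0.5544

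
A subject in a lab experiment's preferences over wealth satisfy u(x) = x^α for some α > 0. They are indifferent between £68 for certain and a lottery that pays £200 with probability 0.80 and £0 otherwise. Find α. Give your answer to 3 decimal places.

Since u(0) = 0, the lottery's EU is 0.80·200^α.
Indifference: 68^α = 0.80·200^α, so (68/200)^α = 0.80.
Take logs: α = ln 0.80 / ln(68/200) ≈ 0.20684.

α ≈ 0.207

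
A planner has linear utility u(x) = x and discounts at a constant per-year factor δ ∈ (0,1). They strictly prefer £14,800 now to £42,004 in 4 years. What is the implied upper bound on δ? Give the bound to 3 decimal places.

Comparing present values: 14800 > δ^4·42004.
So δ^4 < 14800/42004 = 0.35235; taking the 4th root of both positive sides preserves the inequality.
δ < 0.35235^(1/4) = 0.770.

δ < 0.770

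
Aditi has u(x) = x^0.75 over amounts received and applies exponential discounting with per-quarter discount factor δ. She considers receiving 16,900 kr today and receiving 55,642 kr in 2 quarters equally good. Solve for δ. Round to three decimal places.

The payoff in 2 quarters is discounted by δ^2, so u(16900) = δ^2·u(55642) and δ^2 = u(16900)/u(55642).
With u(x) = x^0.75: δ^2 = 16900^0.75/55642^0.75 = (16900/55642)^0.75 = 0.40913.
Hence δ = (0.40913)^(1/2) = 0.63963.

δ ≈ 0.640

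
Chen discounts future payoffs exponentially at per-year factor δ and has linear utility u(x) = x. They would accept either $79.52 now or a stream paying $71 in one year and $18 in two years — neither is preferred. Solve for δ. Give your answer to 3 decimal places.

Present value of the stream is 71·δ + 18·δ². Indifference gives 71δ + 18δ² = 79.52.
So 18δ² + 71δ − 79.52 = 0.
δ = (−71 + √(71² + 4·18·79.52)) / (2·18) = (−71 + √10766.44) / 36 ≈ 0.910.

δ ≈ 0.910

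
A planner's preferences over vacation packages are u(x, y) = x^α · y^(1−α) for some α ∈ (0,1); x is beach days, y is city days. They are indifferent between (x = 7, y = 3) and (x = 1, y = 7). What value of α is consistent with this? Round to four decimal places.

Indifference: 7^α · 3^(1−α) = 1^α · 7^(1−α).
(7/1)^α = (7/3)^(1−α); take logs: α·ln(7/1) = (1−α)·ln(7/3), i.e. α·1.9459101 = (1−α)·0.8472979.
With A = 1.9459101 and B = 0.8472979: α·A = (1−α)·B, so α = B/(A+B) = 0.8472979/2.7932080 ≈ 0.3033.

α ≈ 0.3033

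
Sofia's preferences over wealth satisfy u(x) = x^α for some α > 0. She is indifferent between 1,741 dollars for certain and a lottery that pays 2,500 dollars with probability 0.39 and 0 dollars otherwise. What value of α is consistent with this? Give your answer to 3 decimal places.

α ≈ 2.602

The lottery's expected utility is 0.39·u(2500) + 0.61·u(0) = 0.39·2500^α (since u(0) = 0 for α > 0).
Equating: 1741^α = 0.39·2500^α, i.e. 0.6964^α = 0.39.
Taking logs: α·ln(1741/2500) = ln(0.39), so α = -0.941609 / -0.361831 ≈ 2.602.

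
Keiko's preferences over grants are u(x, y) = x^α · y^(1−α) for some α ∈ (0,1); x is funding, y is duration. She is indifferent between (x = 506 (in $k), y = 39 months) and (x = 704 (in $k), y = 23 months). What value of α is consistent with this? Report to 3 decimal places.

α ≈ 0.615

Indifference: 506^α · 39^(1−α) = 704^α · 23^(1−α).
Taking logs: α·ln 506 + (1−α)·ln 39 = α·ln 704 + (1−α)·ln 23, i.e. α·-0.330242 = (1−α)·-0.528067.
Thus α·(-0.858309) = -0.528067, so α = -0.528067/-0.858309 ≈ 0.615.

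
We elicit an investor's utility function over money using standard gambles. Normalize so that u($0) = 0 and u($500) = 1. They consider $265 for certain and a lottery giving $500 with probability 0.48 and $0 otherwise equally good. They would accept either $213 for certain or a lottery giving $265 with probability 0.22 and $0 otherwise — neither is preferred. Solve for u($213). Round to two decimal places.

The first gamble pins u($265): it must equal 0.48·1 + 0.52·0 = 0.48.
Chaining: u($213) = 0.22·0.48 + 0.78·0.00 = 0.1056.

0.11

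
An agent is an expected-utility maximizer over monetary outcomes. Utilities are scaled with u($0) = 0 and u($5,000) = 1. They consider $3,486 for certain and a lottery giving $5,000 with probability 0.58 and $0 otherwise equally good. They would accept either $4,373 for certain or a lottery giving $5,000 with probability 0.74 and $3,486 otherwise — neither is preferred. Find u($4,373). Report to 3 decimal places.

From the first indifference, u($3,486) = 0.58·u($5,000) + 0.42·u($0) = 0.58·1 + 0.42·0 = 0.58.
Then u($4,373) = 0.74·u($5,000) + 0.26·u($3,486) = 0.74·1.00 + 0.26·0.58 = 0.8908.

0.891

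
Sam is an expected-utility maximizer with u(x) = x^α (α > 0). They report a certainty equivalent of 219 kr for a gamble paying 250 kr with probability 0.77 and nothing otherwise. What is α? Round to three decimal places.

α ≈ 1.974

Since u(0) = 0, the lottery's EU is 0.77·250^α.
Indifference: 219^α = 0.77·250^α, so (219/250)^α = 0.77.
Taking logs: α·ln(219/250) = ln(0.77), so α = -0.261365 / -0.132389 ≈ 1.974.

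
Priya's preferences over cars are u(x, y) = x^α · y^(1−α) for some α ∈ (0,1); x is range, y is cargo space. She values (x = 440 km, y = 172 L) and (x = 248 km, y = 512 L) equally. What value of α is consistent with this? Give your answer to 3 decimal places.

α ≈ 0.655

Indifference: 440^α · 172^(1−α) = 248^α · 512^(1−α).
(440/248)^α = (512/172)^(1−α); take logs: α·ln(440/248) = (1−α)·ln(512/172), i.e. α·0.573346 = (1−α)·1.090830.
With A = 0.573346 and B = 1.090830: α·A = (1−α)·B, so α = B/(A+B) = 1.090830/1.664176 ≈ 0.655.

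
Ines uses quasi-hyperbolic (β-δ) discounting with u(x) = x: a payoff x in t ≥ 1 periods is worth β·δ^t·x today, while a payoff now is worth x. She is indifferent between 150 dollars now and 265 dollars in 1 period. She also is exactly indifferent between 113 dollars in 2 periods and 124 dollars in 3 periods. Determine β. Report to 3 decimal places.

From the later pair, β·δ^2·113 = β·δ^3·124; dividing through, δ = 113/124 = 0.91129.
Substituting δ into 150 = β·δ·265: β = 150/(241.492) ≈ 0.621.

β ≈ 0.621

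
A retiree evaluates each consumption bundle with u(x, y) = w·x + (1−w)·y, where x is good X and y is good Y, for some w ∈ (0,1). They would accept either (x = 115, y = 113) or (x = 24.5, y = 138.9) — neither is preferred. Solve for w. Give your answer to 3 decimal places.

w = 0.223

u(115,113) = u(24.5,138.9) means w·115 + (1−w)·113 = w·24.5 + (1−w)·138.9.
Rearranging, 90.5·w − 25.9·(1−w) = 0.
So w/(1−w) = 25.9/90.5 = 0.2862, giving w = 25.9/(90.5+25.9) = 0.223.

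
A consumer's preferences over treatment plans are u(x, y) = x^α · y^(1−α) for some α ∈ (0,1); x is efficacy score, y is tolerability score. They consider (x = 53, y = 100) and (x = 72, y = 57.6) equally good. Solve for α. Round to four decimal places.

α ≈ 0.6429

The Cobb–Douglas utilities coincide, so 53^α·100^(1−α) = 72^α·57.6^(1−α).
(53/72)^α = (57.6/100)^(1−α); take logs: α·ln(53/72) = (1−α)·ln(57.6/100), i.e. α·-0.3063742 = (1−α)·-0.5516476.
With A = -0.3063742 and B = -0.5516476: α·A = (1−α)·B, so α = B/(A+B) = -0.5516476/-0.8580218 ≈ 0.6429.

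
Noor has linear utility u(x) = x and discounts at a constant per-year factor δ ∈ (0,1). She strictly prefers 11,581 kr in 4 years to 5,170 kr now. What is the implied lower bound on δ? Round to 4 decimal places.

Comparing present values: 5170 < δ^4·11581.
Dividing by 11581: δ^4 > 0.44642. Both sides are positive, so the 4th root keeps the direction.
δ > (5170/11581)^(1/4) ≈ 0.8174.

δ > 0.8174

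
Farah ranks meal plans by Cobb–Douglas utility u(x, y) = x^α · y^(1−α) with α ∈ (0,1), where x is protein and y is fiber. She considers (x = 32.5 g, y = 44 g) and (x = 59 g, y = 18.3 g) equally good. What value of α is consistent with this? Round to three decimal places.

α ≈ 0.595

Set the two utilities equal: 32.5^α·44^(1−α) = 59^α·18.3^(1−α).
Taking logs: α·ln 32.5 + (1−α)·ln 44 = α·ln 59 + (1−α)·ln 18.3, i.e. α·-0.596297 = (1−α)·-0.877289.
Thus α·(-1.473586) = -0.877289, so α = -0.877289/-1.473586 ≈ 0.595.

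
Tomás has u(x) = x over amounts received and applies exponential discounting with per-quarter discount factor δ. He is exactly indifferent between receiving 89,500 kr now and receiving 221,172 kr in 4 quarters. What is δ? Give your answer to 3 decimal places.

The payoff in 4 quarters is discounted by δ^4, so u(89500) = δ^4·u(221172) and δ^4 = u(89500)/u(221172).
With u(x) = x: δ^4 = 89500/221172 = 0.40466.
Taking the 4th root: δ = 0.40466^(1/4) ≈ 0.798.

δ ≈ 0.798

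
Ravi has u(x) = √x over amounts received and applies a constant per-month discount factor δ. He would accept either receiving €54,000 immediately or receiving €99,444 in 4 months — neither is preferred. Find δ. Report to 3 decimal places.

The payoff in 4 months is discounted by δ^4, so u(54000) = δ^4·u(99444) and δ^4 = u(54000)/u(99444).
Since u(x) = √x, δ^4 = √(54000/99444) = 0.73690.
Hence δ = (0.73690)^(1/4) = 0.92651.

δ ≈ 0.927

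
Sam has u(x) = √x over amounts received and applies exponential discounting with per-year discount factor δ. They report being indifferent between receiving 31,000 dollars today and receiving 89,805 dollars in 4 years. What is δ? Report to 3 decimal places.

δ ≈ 0.876

Indifference means u(31000) = δ^4 · u(89805), so δ^4 = u(31000)/u(89805).
Since u(x) = √x, δ^4 = √(31000/89805) = 0.58753.
Taking the 4th root: δ = 0.58753^(1/4) ≈ 0.876.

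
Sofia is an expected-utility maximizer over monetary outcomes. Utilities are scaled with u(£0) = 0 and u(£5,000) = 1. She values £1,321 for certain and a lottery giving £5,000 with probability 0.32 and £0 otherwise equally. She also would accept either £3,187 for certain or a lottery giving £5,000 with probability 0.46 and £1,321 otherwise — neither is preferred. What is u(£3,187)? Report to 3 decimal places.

From the first indifference, u(£1,321) = 0.32·u(£5,000) + 0.68·u(£0) = 0.32·1 + 0.68·0 = 0.32.
Then u(£3,187) = 0.46·u(£5,000) + 0.54·u(£1,321) = 0.46·1.00 + 0.54·0.32 = 0.6328.

0.633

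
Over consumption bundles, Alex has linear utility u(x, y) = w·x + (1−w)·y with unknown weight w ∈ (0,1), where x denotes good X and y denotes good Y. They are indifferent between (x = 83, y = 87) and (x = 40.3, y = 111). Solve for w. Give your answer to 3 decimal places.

Indifference: w·83 + (1−w)·87 = w·40.3 + (1−w)·111.
Rearranging, 42.7·w − 24·(1−w) = 0.
Hence w = 24/(42.7+24) = 24/66.7 = 0.360.

w = 0.360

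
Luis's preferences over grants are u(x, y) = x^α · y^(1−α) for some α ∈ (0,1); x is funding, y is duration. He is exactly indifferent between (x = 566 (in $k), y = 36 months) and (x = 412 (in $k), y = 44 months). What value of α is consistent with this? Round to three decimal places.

The Cobb–Douglas utilities coincide, so 566^α·36^(1−α) = 412^α·44^(1−α).
Taking logs: α·ln 566 + (1−α)·ln 36 = α·ln 412 + (1−α)·ln 44, i.e. α·0.317571 = (1−α)·0.200671.
Thus α·(0.518242) = 0.200671, so α = 0.200671/0.518242 ≈ 0.387.

α ≈ 0.387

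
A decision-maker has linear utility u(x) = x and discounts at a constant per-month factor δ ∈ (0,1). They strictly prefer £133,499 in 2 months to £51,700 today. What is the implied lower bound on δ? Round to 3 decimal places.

Comparing present values: 51700 < δ^2·133499.
So δ^2 > 51700/133499 = 0.38727; taking the square root of both positive sides preserves the inequality.
δ > (51700/133499)^(1/2) ≈ 0.622.

δ > 0.622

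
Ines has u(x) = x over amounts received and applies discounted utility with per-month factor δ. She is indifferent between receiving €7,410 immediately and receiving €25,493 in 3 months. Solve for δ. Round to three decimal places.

The payoff in 3 months is discounted by δ^3, so u(7410) = δ^3·u(25493) and δ^3 = u(7410)/u(25493).
With u(x) = x: δ^3 = 7410/25493 = 0.29067.
So δ = 0.29067^(1/3) ≈ 0.662.

δ ≈ 0.662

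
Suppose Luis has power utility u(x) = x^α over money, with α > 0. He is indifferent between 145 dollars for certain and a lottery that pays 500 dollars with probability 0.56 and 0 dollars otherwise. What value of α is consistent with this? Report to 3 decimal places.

Since u(0) = 0, the lottery's EU is 0.56·500^α.
Equating: 145^α = 0.56·500^α, i.e. 0.2900^α = 0.56.
Take logs: α = ln 0.56 / ln(145/500) ≈ 0.46840.

α ≈ 0.468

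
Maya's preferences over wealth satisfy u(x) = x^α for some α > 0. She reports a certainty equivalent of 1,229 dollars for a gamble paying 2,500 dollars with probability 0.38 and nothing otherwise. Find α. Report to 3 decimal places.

The lottery's expected utility is 0.38·u(2500) + 0.62·u(0) = 0.38·2500^α (since u(0) = 0 for α > 0).
Equating: 1229^α = 0.38·2500^α, i.e. 0.4916^α = 0.38.
Take logs: α = ln 0.38 / ln(1229/2500) ≈ 1.36262.

α ≈ 1.363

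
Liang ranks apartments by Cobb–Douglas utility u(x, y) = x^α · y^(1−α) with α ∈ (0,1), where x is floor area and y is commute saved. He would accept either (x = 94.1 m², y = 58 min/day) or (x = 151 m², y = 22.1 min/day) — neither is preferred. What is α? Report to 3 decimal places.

Indifference: 94.1^α · 58^(1−α) = 151^α · 22.1^(1−α).
(94.1/151)^α = (22.1/58)^(1−α); take logs: α·ln(94.1/151) = (1−α)·ln(22.1/58), i.e. α·-0.472922 = (1−α)·-0.964865.
Thus α·(-1.437787) = -0.964865, so α = -0.964865/-1.437787 ≈ 0.671.

α ≈ 0.671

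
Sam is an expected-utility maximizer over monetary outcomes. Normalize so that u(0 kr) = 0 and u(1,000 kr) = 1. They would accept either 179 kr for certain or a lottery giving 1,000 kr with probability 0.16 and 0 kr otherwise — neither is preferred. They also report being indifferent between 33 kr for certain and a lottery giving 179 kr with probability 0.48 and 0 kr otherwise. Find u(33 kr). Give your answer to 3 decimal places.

0.077

First, u(179 kr) = 0.16·u(1,000 kr) + 0.84·u(0 kr) = 0.16.
The second indifference gives u(33 kr) = 0.48·u(179 kr) + 0.52·u(0 kr) = 0.48·0.16 + 0.52·0.00 = 0.0768.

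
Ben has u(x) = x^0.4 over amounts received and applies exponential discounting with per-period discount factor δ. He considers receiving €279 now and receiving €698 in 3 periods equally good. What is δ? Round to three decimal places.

Indifference means u(279) = δ^3 · u(698), so δ^3 = u(279)/u(698).
With u(x) = x^0.4: δ^3 = 279^0.4/698^0.4 = (279/698)^0.4 = 0.69295.
Hence δ = (0.69295)^(1/3) = 0.88491.

δ ≈ 0.885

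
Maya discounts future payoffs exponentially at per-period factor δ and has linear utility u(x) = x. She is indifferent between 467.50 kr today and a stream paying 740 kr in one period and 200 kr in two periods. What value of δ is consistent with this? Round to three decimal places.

The stream is worth 740δ + 200δ² today, so 740δ + 200δ² = 467.50.
That is, 200δ² + 740δ − 467.50 = 0, a quadratic in δ.
δ = (−740 + √(740² + 4·200·467.50)) / (2·200) = (−740 + √921600.00) / 400 ≈ 0.550.

δ ≈ 0.550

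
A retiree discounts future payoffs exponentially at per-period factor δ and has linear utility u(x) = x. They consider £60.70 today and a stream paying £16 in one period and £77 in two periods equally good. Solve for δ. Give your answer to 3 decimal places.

Equating present values: 60.70 = 16δ + 77δ².
That is, 77δ² + 16δ − 60.70 = 0, a quadratic in δ.
The positive root is δ = [−16 + √(16² + 4·77·60.70)] / (2·77) = (−16 + 137.665)/154 ≈ 0.790.

δ ≈ 0.790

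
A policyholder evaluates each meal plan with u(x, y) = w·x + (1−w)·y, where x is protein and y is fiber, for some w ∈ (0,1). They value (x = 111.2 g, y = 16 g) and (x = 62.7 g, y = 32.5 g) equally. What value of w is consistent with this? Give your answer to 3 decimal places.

u(111.2,16) = u(62.7,32.5) means w·111.2 + (1−w)·16 = w·62.7 + (1−w)·32.5.
w·(111.2−62.7) = (1−w)·(32.5−16), i.e. w·48.5 = (1−w)·16.5.
Hence w = 16.5/(48.5+16.5) = 16.5/65 = 0.254.

w = 0.254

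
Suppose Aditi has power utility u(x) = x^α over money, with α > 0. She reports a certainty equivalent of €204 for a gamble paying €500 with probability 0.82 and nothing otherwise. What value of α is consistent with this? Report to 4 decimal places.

α ≈ 0.2214

EU(lottery) = 0.82·500^α + 0.18·0 = 0.82·500^α.
Indifference: 204^α = 0.82·500^α, so (204/500)^α = 0.82.
α = ln(0.82) / ln(204/500) = -0.1984509/-0.8964881 ≈ 0.2214.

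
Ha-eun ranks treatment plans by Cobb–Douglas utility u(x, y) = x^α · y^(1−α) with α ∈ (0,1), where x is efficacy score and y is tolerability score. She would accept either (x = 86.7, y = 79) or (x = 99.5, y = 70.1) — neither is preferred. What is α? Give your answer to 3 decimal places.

The Cobb–Douglas utilities coincide, so 86.7^α·79^(1−α) = 99.5^α·70.1^(1−α).
(86.7/99.5)^α = (70.1/79)^(1−α); take logs: α·ln(86.7/99.5) = (1−α)·ln(70.1/79), i.e. α·-0.137704 = (1−α)·-0.119525.
Thus α·(-0.257229) = -0.119525, so α = -0.119525/-0.257229 ≈ 0.465.

α ≈ 0.465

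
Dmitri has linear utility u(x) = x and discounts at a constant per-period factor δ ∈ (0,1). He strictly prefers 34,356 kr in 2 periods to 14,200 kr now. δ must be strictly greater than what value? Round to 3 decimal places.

δ > 0.643

Under u(x) = x this choice says 14200 < δ^2·34356.
So δ^2 > 14200/34356 = 0.41332; taking the square root of both positive sides preserves the inequality.
δ > 0.41332^(1/2) = 0.643.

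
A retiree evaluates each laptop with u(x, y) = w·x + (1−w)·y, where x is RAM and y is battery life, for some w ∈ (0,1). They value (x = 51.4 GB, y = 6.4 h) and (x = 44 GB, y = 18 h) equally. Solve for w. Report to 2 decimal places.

w = 0.61

Indifference: w·51.4 + (1−w)·6.4 = w·44 + (1−w)·18.
w·(51.4−44) = (1−w)·(18−6.4), i.e. w·7.4 = (1−w)·11.6.
So w/(1−w) = 11.6/7.4 = 1.5676, giving w = 11.6/(7.4+11.6) = 0.61.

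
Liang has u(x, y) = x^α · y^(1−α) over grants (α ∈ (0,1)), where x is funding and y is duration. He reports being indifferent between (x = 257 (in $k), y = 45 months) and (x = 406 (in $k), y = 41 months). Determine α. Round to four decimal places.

α ≈ 0.1691

The Cobb–Douglas utilities coincide, so 257^α·45^(1−α) = 406^α·41^(1−α).
Taking logs: α·ln 257 + (1−α)·ln 45 = α·ln 406 + (1−α)·ln 41, i.e. α·-0.4572771 = (1−α)·-0.0930904.
So α/(1−α) = (-0.0930904)/(-0.4572771) = 0.2035755, and α = 0.2035755/1.2035755 ≈ 0.1691.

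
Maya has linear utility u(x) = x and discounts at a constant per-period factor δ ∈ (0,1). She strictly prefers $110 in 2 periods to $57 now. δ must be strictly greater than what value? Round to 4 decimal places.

δ > 0.7198

The preference means 57 < δ^2·110.
So δ^2 > 57/110 = 0.51818; taking the square root of both positive sides preserves the inequality.
δ > 0.51818^(1/2) = 0.7198.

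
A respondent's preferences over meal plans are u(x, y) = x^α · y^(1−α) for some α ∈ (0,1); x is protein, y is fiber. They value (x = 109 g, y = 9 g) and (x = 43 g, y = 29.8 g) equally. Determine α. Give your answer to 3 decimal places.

The Cobb–Douglas utilities coincide, so 109^α·9^(1−α) = 43^α·29.8^(1−α).
(109/43)^α = (29.8/9)^(1−α); take logs: α·ln(109/43) = (1−α)·ln(29.8/9), i.e. α·0.930148 = (1−α)·1.197284.
Thus α·(2.127432) = 1.197284, so α = 1.197284/2.127432 ≈ 0.563.

α ≈ 0.563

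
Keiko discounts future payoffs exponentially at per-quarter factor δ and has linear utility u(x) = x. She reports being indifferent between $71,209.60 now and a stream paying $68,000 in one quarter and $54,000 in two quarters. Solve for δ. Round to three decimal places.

The stream is worth 68000δ + 54000δ² today, so 68000δ + 54000δ² = 71209.60.
So 54000δ² + 68000δ − 71209.60 = 0.
δ = (−68000 + √(68000² + 4·54000·71209.60)) / (2·54000) = (−68000 + √20005273600.00) / 108000 ≈ 0.680.

δ ≈ 0.680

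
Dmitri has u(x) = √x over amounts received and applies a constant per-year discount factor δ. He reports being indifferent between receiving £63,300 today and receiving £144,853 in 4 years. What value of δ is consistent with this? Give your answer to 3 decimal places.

Equating discounted utilities: u(63300) = δ^4·u(144853) ⇒ δ^4 = u(63300)/u(144853).
Since u(x) = √x, δ^4 = √(63300/144853) = 0.66106.
Taking the 4th root: δ = 0.66106^(1/4) ≈ 0.902.

δ ≈ 0.902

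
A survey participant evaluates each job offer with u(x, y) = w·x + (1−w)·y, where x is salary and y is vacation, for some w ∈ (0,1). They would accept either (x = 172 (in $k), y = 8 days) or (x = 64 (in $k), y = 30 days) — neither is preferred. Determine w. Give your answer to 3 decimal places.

w = 0.169

u(172,8) = u(64,30) means w·172 + (1−w)·8 = w·64 + (1−w)·30.
Rearranging, 108·w − 22·(1−w) = 0.
The marginal rate of substitution is 22/108, so w = 22/(108+22) = 0.169.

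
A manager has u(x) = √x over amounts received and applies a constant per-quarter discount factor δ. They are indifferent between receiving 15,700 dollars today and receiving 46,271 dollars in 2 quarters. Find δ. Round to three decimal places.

The payoff in 2 quarters is discounted by δ^2, so u(15700) = δ^2·u(46271) and δ^2 = u(15700)/u(46271).
Since u(x) = √x, δ^2 = √(15700/46271) = 0.58250.
Hence δ = (0.58250)^(1/2) = 0.76322.

δ ≈ 0.763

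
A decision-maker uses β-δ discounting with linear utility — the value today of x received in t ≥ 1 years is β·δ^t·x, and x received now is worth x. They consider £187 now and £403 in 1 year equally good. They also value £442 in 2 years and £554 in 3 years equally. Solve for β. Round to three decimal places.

From the later pair, β·δ^2·442 = β·δ^3·554; dividing through, δ = 442/554 = 0.79783.
The first indifference: 187 = β·δ·403, so β = 187/(δ·403) = 187/(0.79783·403) ≈ 0.582.

β ≈ 0.582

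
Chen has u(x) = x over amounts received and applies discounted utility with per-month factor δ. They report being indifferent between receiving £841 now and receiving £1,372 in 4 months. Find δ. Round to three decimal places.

δ ≈ 0.885

Indifference means u(841) = δ^4 · u(1372), so δ^4 = u(841)/u(1372).
With u(x) = x: δ^4 = 841/1372 = 0.61297.
So δ = 0.61297^(1/4) ≈ 0.885.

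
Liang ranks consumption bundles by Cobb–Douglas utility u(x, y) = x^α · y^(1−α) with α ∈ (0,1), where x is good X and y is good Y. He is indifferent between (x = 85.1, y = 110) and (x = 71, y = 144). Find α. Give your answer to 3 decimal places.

α ≈ 0.598

Set the two utilities equal: 85.1^α·110^(1−α) = 71^α·144^(1−α).
Taking logs: α·ln 85.1 + (1−α)·ln 110 = α·ln 71 + (1−α)·ln 144, i.e. α·0.181147 = (1−α)·0.269333.
So α/(1−α) = (0.269333)/(0.181147) = 1.486820, and α = 1.486820/2.486820 ≈ 0.598.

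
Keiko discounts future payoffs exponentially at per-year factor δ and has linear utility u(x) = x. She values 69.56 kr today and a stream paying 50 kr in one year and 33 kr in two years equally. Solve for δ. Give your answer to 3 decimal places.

δ ≈ 0.880

Equating present values: 69.56 = 50δ + 33δ².
So 33δ² + 50δ − 69.56 = 0.
By the quadratic formula (taking the positive root), δ = (−50 + √11681.92) / 66 ≈ 0.880.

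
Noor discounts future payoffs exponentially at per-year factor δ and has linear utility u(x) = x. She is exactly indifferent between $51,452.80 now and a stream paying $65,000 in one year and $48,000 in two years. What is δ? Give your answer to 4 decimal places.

Present value of the stream is 65000·δ + 48000·δ². Indifference gives 65000δ + 48000δ² = 51452.80.
Rearranged: 48000δ² + 65000δ − 51452.80 = 0.
The positive root is δ = [−65000 + √(65000² + 4·48000·51452.80)] / (2·48000) = (−65000 + 118760.000)/96000 ≈ 0.5600.

δ ≈ 0.5600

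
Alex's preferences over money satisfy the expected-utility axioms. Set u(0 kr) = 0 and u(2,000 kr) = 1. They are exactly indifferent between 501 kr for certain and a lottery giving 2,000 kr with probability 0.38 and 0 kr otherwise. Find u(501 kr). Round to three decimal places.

0.380

u(501 kr) equals the lottery's expected utility: 0.38·1 + 0.62·0 = 0.38.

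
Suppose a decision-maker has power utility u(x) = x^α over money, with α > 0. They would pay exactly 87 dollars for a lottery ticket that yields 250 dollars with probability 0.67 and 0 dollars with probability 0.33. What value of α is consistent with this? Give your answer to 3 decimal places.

α ≈ 0.379

The lottery's expected utility is 0.67·u(250) + 0.33·u(0) = 0.67·250^α (since u(0) = 0 for α > 0).
Equating: 87^α = 0.67·250^α, i.e. 0.3480^α = 0.67.
Taking logs: α·ln(87/250) = ln(0.67), so α = -0.400478 / -1.055553 ≈ 0.379.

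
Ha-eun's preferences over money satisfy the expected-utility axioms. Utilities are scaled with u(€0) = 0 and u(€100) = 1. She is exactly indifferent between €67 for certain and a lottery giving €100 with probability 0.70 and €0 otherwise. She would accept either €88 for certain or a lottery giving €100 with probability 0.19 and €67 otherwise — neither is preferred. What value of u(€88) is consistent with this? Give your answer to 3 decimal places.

0.757

From the first indifference, u(€67) = 0.70·u(€100) + 0.30·u(€0) = 0.70·1 + 0.30·0 = 0.70.
Then u(€88) = 0.19·u(€100) + 0.81·u(€67) = 0.19·1.00 + 0.81·0.70 = 0.7570.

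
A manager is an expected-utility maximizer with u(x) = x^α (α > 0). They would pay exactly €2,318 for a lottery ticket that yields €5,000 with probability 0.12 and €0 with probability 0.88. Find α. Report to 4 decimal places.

α ≈ 2.7581

Since u(0) = 0, the lottery's EU is 0.12·5000^α.
Setting u(2318) equal to that: 2318^α = 0.12·5000^α ⇒ (2318/5000)^α = 0.12.
Taking logs: α·ln(2318/5000) = ln(0.12), so α = -2.1202635 / -0.7687332 ≈ 2.7581.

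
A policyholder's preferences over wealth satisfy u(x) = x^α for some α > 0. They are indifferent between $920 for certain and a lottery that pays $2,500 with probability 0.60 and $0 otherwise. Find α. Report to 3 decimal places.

α ≈ 0.511

The lottery's expected utility is 0.60·u(2500) + 0.40·u(0) = 0.60·2500^α (since u(0) = 0 for α > 0).
Setting u(920) equal to that: 920^α = 0.60·2500^α ⇒ (920/2500)^α = 0.60.
α = ln(0.60) / ln(920/2500) = -0.510826/-0.999672 ≈ 0.511.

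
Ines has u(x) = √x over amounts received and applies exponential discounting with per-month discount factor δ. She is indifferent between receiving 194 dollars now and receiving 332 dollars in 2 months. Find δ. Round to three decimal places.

Equating discounted utilities: u(194) = δ^2·u(332) ⇒ δ^2 = u(194)/u(332).
Since u(x) = √x, δ^2 = √(194/332) = 0.76442.
Taking the square root: δ = 0.76442^(1/2) ≈ 0.874.

δ ≈ 0.874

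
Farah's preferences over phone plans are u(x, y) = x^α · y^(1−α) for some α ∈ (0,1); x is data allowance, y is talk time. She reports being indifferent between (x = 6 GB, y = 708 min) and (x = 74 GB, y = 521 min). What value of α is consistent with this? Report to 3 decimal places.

α ≈ 0.109

Set the two utilities equal: 6^α·708^(1−α) = 74^α·521^(1−α).
Taking logs: α·ln 6 + (1−α)·ln 708 = α·ln 74 + (1−α)·ln 521, i.e. α·-2.512306 = (1−α)·-0.306694.
With A = -2.512306 and B = -0.306694: α·A = (1−α)·B, so α = B/(A+B) = -0.306694/-2.819000 ≈ 0.109.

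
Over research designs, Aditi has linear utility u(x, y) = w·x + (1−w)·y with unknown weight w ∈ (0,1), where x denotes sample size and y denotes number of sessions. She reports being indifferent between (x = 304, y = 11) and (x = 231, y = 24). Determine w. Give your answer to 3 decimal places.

Equating utilities: w·304 + (1−w)·11 = w·231 + (1−w)·24.
w·(304−231) = (1−w)·(24−11), i.e. w·73 = (1−w)·13.
So w/(1−w) = 13/73 = 0.1781, giving w = 13/(73+13) = 0.151.

w = 0.151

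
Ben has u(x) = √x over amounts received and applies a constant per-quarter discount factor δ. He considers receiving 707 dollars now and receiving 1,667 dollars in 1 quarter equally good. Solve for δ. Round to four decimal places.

δ ≈ 0.6512

Indifference means u(707) = δ · u(1667), so δ = u(707)/u(1667).
Since u(x) = √x, δ = √(707/1667) = 0.65124.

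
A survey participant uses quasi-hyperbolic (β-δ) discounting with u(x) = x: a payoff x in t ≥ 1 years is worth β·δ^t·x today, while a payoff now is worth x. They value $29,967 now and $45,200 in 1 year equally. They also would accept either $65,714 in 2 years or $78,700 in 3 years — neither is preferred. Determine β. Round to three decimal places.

β ≈ 0.794

From the later pair, β·δ^2·65714 = β·δ^3·78700; dividing through, δ = 65714/78700 = 0.83499.
Now use the now-vs-future pair: 29967 = β·δ·45200 gives β = 29967/(0.83499·45200) ≈ 0.794.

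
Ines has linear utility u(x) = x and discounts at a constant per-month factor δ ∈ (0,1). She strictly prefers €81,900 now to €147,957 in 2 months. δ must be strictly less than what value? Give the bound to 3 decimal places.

The preference means 81900 > δ^2·147957.
Hence δ^2 < 81900/147957 = 0.55354, and x ↦ x^(1/2) is increasing on (0,∞).
δ < (81900/147957)^(1/2) ≈ 0.744.

δ < 0.744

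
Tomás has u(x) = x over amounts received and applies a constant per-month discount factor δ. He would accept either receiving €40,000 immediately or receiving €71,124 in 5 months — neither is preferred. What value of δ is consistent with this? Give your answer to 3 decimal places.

δ ≈ 0.891

Equating discounted utilities: u(40000) = δ^5·u(71124) ⇒ δ^5 = u(40000)/u(71124).
With u(x) = x: δ^5 = 40000/71124 = 0.56240.
Taking the 5th root: δ = 0.56240^(1/5) ≈ 0.891.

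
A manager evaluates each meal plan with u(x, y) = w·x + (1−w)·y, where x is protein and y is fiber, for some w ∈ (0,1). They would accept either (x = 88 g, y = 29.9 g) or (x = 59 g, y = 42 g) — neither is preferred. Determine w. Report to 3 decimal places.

Equating utilities: w·88 + (1−w)·29.9 = w·59 + (1−w)·42.
w·(88−59) = (1−w)·(42−29.9), i.e. w·29 = (1−w)·12.1.
Hence w = 12.1/(29+12.1) = 12.1/41.1 = 0.294.

w = 0.294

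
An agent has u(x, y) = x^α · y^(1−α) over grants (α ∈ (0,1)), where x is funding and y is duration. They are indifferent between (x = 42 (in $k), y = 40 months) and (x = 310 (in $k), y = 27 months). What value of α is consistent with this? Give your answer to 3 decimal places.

α ≈ 0.164

Indifference: 42^α · 40^(1−α) = 310^α · 27^(1−α).
(42/310)^α = (27/40)^(1−α); take logs: α·ln(42/310) = (1−α)·ln(27/40), i.e. α·-1.998903 = (1−α)·-0.393043.
Thus α·(-2.391946) = -0.393043, so α = -0.393043/-2.391946 ≈ 0.164.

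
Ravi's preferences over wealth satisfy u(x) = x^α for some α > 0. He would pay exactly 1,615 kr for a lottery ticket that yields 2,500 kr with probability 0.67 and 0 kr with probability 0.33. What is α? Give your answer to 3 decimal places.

Since u(0) = 0, the lottery's EU is 0.67·2500^α.
Setting u(1615) equal to that: 1615^α = 0.67·2500^α ⇒ (1615/2500)^α = 0.67.
Taking logs: α·ln(1615/2500) = ln(0.67), so α = -0.400478 / -0.436956 ≈ 0.917.

α ≈ 0.917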